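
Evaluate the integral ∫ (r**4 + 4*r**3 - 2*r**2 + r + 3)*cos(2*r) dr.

Use integration by parts with u = r**4 + 4*r**3 - 2*r**2 + r + 3, dv = cos(2*r) dr, so v = sin(2*r)/2.
Apply parts 4 times (tabular method): alternate signs, differentiate u down to 0, integrate dv up.

r**4*sin(2*r)/2 + 2*r**3*sin(2*r) + r**3*cos(2*r) - 5*r**2*sin(2*r)/2 + 3*r**2*cos(2*r) - 5*r*sin(2*r)/2 - 5*r*cos(2*r)/2 + 11*sin(2*r)/4 - 5*cos(2*r)/4 + C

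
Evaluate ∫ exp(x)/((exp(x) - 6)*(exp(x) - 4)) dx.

Let u = e^x, du = e^x dx.
The integral becomes ∫ du/((u-4)(u-6)); decompose into partial fractions.

log(exp(x) - 6)/2 - log(exp(x) - 4)/2 + C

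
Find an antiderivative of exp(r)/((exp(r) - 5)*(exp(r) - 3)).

log(exp(r) - 5)/2 - log(exp(r) - 3)/2 + C

Let u = e^r, du = e^r dr.
The integral becomes ∫ du/((u-5)(u-3)); decompose into partial fractions.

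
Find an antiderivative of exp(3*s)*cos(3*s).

exp(3*s)*sin(3*s)/6 + exp(3*s)*cos(3*s)/6 + C

Let I denote the integral. Integrate by parts with u = cos(3*s), dv = exp(3*s) ds, so v = exp(3*s)/3: I = exp(3*s)*cos(3*s)/3 + ∫ exp(3*s)*sin(3*s) ds.
Apply parts again with u = sin(3*s), dv = exp(3*s) ds: ∫ exp(3*s)*sin(3*s) ds = exp(3*s)*sin(3*s)/3 − I. Substituting back brings back I: I = exp(3*s)*sin(3*s)/3 + exp(3*s)*cos(3*s)/3 − I.
Solving for I: (1 + 1)·I equals the remaining terms, so I = (1/2)·(exp(3*s)*sin(3*s)/3 + exp(3*s)*cos(3*s)/3).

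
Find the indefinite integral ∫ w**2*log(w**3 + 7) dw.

w**3*log(w**3 + 7)/3 - w**3/3 + 7*log(w**3 + 7)/3 + C

Let u = w**3 + 7, so du = (3*w**2) dw.
The integral becomes (1/3)·∫ log(u) du; integrate by parts with u′=log(u), dv′=du.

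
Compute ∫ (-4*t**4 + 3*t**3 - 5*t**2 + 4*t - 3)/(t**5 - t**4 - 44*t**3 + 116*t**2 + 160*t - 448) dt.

-7753*log(t - 4)/4356 - 55*log(t - 2)/144 + 119*log(t + 2)/720 - 10909*log(t + 7)/5445 + 899/(132*t - 528) + C

Factor the denominator: (t - 4)**2*(t - 2)*(t + 2)*(t + 7).
Partial-fraction decomposition: -10909/(5445*(t + 7)) + 119/(720*(t + 2)) - 55/(144*(t - 2)) - 7753/(4356*(t - 4)) - 899/(132*(t - 4)**2).
Integrate each term; A/(t−a) gives A·log|t−a|; A/(t−a)² gives −A/(t−a).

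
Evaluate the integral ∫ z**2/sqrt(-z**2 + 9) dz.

-z*sqrt(-z**2 + 9)/2 + 9*asin(z/3)/2 + C

Substitute z = 3·sin(θ), so dz = 3·cos(θ) dθ and the radical becomes sqrt(-z**2 + 9) = 3·cos(θ) by the Pythagorean identity.
Integrate the resulting trig expression in θ, then back-substitute θ = asin(z/3), sin(θ) = z/3, cos(θ) = sqrt(-z**2 + 9)/3 (absorbing any constant into C).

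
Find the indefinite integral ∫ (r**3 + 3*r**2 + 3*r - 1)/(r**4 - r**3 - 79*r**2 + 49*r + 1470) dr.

85*log(r - 7)/28 - 31*log(r - 6)/13 - log(r + 5)/4 + 109*log(r + 7)/182 + C

Factor the denominator: (r - 7)*(r - 6)*(r + 5)*(r + 7).
Partial-fraction decomposition: 109/(182*(r + 7)) - 1/(4*(r + 5)) - 31/(13*(r - 6)) + 85/(28*(r - 7)).
Integrate each term: A/(r−a) contributes A·log|r−a|.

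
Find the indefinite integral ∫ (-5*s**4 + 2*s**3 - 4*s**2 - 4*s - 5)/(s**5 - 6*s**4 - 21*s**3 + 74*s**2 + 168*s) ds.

-5*log(s)/168 - 5774*log(s - 7)/945 + 1237*log(s - 4)/504 + 109*log(s + 2)/108 - 244*log(s + 3)/105 + C

Factor the denominator: s*(s - 7)*(s - 4)*(s + 2)*(s + 3).
Partial-fraction decomposition: -244/(105*(s + 3)) + 109/(108*(s + 2)) + 1237/(504*(s - 4)) - 5774/(945*(s - 7)) - 5/(168*s).
Integrate each term: A/(s−a) contributes A·log|s−a|.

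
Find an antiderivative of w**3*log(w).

w**4*log(w)/4 - w**4/16 + C

Use integration by parts with u = log(w), dv = w**3 dw.
Then du = 1/w dw and v = w**4/4.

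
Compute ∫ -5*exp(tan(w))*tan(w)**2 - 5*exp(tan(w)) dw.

-5*exp(tan(w)) + C

Let u = tan(w), so du = (tan(w)**2 + 1) dw.
Rewriting, the integral becomes -5·∫ e^u du = -5·e^u.
Substituting back, u = tan(w).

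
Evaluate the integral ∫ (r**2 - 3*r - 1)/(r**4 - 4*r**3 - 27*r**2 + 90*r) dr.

-log(r)/90 + 17*log(r - 6)/198 + log(r - 3)/72 - 39*log(r + 5)/440 + C

Factor the denominator: r*(r - 6)*(r - 3)*(r + 5).
Partial-fraction decomposition: -39/(440*(r + 5)) + 1/(72*(r - 3)) + 17/(198*(r - 6)) - 1/(90*r).
Integrate each term: A/(r−a) contributes A·log|r−a|.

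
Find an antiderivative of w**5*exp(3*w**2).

(9*w**4 - 6*w**2 + 2)*exp(3*w**2)/54 + C

Let u = w², du = 2w dw; rewrite as (1/2)∫ u^2·exp(3u) du.
Now integrate by parts 2 times.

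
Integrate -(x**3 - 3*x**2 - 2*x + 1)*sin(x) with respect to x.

x**3*cos(x) - 3*x**2*sin(x) - 3*x**2*cos(x) + 6*x*sin(x) - 8*x*cos(x) + 8*sin(x) + 7*cos(x) + C

Use integration by parts with u = x**3 - 3*x**2 - 2*x + 1, dv = -sin(x) dx, so v = cos(x).
Apply parts 3 times (tabular method): alternate signs, differentiate u down to 0, integrate dv up.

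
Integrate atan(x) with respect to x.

x*atan(x) - log(x**2 + 1)/2 + C

Use integration by parts with u = arctan(x), dv = dx.
Then du = 1/(x**2 + 1) dx.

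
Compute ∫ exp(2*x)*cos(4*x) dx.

exp(2*x)*sin(4*x)/5 + exp(2*x)*cos(4*x)/10 + C

Let I denote the integral. Integrate by parts with u = cos(4*x), dv = exp(2*x) dx, so v = exp(2*x)/2: I = exp(2*x)*cos(4*x)/2 + 2·∫ exp(2*x)*sin(4*x) dx.
Apply parts again with u = sin(4*x), dv = exp(2*x) dx: ∫ exp(2*x)*sin(4*x) dx = exp(2*x)*sin(4*x)/2 − 2·I. Substituting back brings back I: I = exp(2*x)*sin(4*x) + exp(2*x)*cos(4*x)/2 − 4·I.
Solving for I: (1 + 4)·I equals the remaining terms, so I = (1/5)·(exp(2*x)*sin(4*x) + exp(2*x)*cos(4*x)/2).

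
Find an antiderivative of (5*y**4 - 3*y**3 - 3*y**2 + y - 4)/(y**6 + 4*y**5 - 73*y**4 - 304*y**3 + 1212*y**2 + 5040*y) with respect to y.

Factor the denominator: y*(y - 7)*(y - 5)*(y + 4)*(y + 6)**2.
Partial-fraction decomposition: 533177/(736164*(y + 6)) + 3505/(858*(y + 6)**2) - 59/(66*(y + 4)) - 446/(1815*(y - 5)) + 5416/(13013*(y - 7)) - 1/(1260*y).
Integrate each term; A/(y−a) gives A·log|y−a|; A/(y−a)² gives −A/(y−a).

-log(y)/1260 + 5416*log(y - 7)/13013 - 446*log(y - 5)/1815 - 59*log(y + 4)/66 + 533177*log(y + 6)/736164 - 3505/(858*y + 5148) + C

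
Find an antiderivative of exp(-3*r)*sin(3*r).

Let I denote the integral. Integrate by parts with u = sin(3*r), dv = exp(-3*r) dr, so v = -exp(-3*r)/3: I = -exp(-3*r)*sin(3*r)/3 + ∫ exp(-3*r)*cos(3*r) dr.
Apply parts again with u = cos(3*r), dv = exp(-3*r) dr: ∫ exp(-3*r)*cos(3*r) dr = -exp(-3*r)*cos(3*r)/3 − I. Substituting back brings back I: I = -exp(-3*r)*sin(3*r)/3 - exp(-3*r)*cos(3*r)/3 − I.
Solving for I: (1 + 1)·I equals the remaining terms, so I = (1/2)·(-exp(-3*r)*sin(3*r)/3 - exp(-3*r)*cos(3*r)/3).

-exp(-3*r)*sin(3*r)/6 - exp(-3*r)*cos(3*r)/6 + C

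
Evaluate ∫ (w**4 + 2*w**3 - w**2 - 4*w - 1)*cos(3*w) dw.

w**4*sin(3*w)/3 + 2*w**3*sin(3*w)/3 + 4*w**3*cos(3*w)/9 - 7*w**2*sin(3*w)/9 + 2*w**2*cos(3*w)/3 - 16*w*sin(3*w)/9 - 14*w*cos(3*w)/27 - 13*sin(3*w)/81 - 16*cos(3*w)/27 + C

Use integration by parts with u = w**4 + 2*w**3 - w**2 - 4*w - 1, dv = cos(3*w) dw, so v = sin(3*w)/3.
Apply parts 4 times (tabular method): alternate signs, differentiate u down to 0, integrate dv up.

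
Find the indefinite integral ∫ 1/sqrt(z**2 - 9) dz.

log(z + sqrt(z**2 - 9)) + C

Substitute z = 3·sec(θ), so dz = 3·sec(θ)*tan(θ) dθ and the radical becomes sqrt(z**2 - 9) = 3·tan(θ) by the Pythagorean identity.
Integrate the resulting trig expression in θ, then back-substitute sec(θ) = z/3, tan(θ) = sqrt(z**2 - 9)/3 (absorbing any constant into C).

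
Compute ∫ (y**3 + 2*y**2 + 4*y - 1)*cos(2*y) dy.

Use integration by parts with u = y**3 + 2*y**2 + 4*y - 1, dv = cos(2*y) dy, so v = sin(2*y)/2.
Apply parts 3 times (tabular method): alternate signs, differentiate u down to 0, integrate dv up.

y**3*sin(2*y)/2 + y**2*sin(2*y) + 3*y**2*cos(2*y)/4 + 5*y*sin(2*y)/4 + y*cos(2*y) - sin(2*y) + 5*cos(2*y)/8 + C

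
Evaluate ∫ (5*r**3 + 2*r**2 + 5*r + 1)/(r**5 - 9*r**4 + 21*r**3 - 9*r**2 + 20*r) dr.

log(r)/20 + 701*log(r - 5)/130 - 373*log(r - 4)/68 + 19*log(r**2 + 1)/884 - 9*atan(r)/442 + C

Factor the denominator: r*(r - 5)*(r - 4)*(r**2 + 1).
Partial-fraction decomposition: (19*r - 9)/(442*(r**2 + 1)) - 373/(68*(r - 4)) + 701/(130*(r - 5)) + 1/(20*r).
Integrate each term; A/(r−a) gives A·log|r−a|; the (Br+D)/(r²+p²) term gives a log and an atan.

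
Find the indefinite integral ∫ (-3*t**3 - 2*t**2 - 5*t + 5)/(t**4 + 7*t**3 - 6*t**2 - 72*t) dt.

Factor the denominator: t*(t - 3)*(t + 4)*(t + 6).
Partial-fraction decomposition: -611/(108*(t + 6)) + 185/(56*(t + 4)) - 109/(189*(t - 3)) - 5/(72*t).
Integrate each term: A/(t−a) contributes A·log|t−a|.

-5*log(t)/72 - 109*log(t - 3)/189 + 185*log(t + 4)/56 - 611*log(t + 6)/108 + C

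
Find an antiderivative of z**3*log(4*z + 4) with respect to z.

z**4*log(4*z + 4)/4 - z**4/16 + z**3/12 - z**2/8 + z/4 - log(z + 1)/4 + C

Use integration by parts with u = log(4*z + 4), dv = z**3 dz.
Then du = 4/(4*z + 4) dz and v = z**4/4.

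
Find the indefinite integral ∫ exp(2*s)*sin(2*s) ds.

exp(2*s)*sin(2*s)/4 - exp(2*s)*cos(2*s)/4 + C

Let I denote the integral. Integrate by parts with u = sin(2*s), dv = exp(2*s) ds, so v = exp(2*s)/2: I = exp(2*s)*sin(2*s)/2 − ∫ exp(2*s)*cos(2*s) ds.
Apply parts again with u = cos(2*s), dv = exp(2*s) ds: ∫ exp(2*s)*cos(2*s) ds = exp(2*s)*cos(2*s)/2 + I. Substituting back brings back I: I = exp(2*s)*sin(2*s)/2 - exp(2*s)*cos(2*s)/2 − I.
Solving for I: (1 + 1)·I equals the remaining terms, so I = (1/2)·(exp(2*s)*sin(2*s)/2 - exp(2*s)*cos(2*s)/2).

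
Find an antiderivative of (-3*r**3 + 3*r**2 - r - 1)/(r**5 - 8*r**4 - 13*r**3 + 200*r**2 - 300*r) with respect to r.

log(r)/300 - 547*log(r - 6)/264 + 51*log(r - 5)/25 - 5*log(r - 2)/56 + 227*log(r + 5)/1925 + C

Factor the denominator: r*(r - 6)*(r - 5)*(r - 2)*(r + 5).
Partial-fraction decomposition: 227/(1925*(r + 5)) - 5/(56*(r - 2)) + 51/(25*(r - 5)) - 547/(264*(r - 6)) + 1/(300*r).
Integrate each term: A/(r−a) contributes A·log|r−a|.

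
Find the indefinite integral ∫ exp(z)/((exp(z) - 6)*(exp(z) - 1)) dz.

log(exp(z) - 6)/5 - log(exp(z) - 1)/5 + C

Let u = e^z, du = e^z dz.
The integral becomes ∫ du/((u-1)(u-6)); decompose into partial fractions.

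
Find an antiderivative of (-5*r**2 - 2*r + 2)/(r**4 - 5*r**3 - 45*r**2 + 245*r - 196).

Factor the denominator: (r - 7)*(r - 4)*(r - 1)*(r + 7).
Partial-fraction decomposition: 229/(1232*(r + 7)) - 5/(144*(r - 1)) + 86/(99*(r - 4)) - 257/(252*(r - 7)).
Integrate each term: A/(r−a) contributes A·log|r−a|.

-257*log(r - 7)/252 + 86*log(r - 4)/99 - 5*log(r - 1)/144 + 229*log(r + 7)/1232 + C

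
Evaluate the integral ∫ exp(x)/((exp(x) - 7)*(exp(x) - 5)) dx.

Let u = e^x, du = e^x dx.
The integral becomes ∫ du/((u-7)(u-5)); decompose into partial fractions.

log(exp(x) - 7)/2 - log(exp(x) - 5)/2 + C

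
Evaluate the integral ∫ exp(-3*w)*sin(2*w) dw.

Let I denote the integral. Integrate by parts with u = sin(2*w), dv = exp(-3*w) dw, so v = -exp(-3*w)/3: I = -exp(-3*w)*sin(2*w)/3 + (2/3)·∫ exp(-3*w)*cos(2*w) dw.
Apply parts again with u = cos(2*w), dv = exp(-3*w) dw: ∫ exp(-3*w)*cos(2*w) dw = -exp(-3*w)*cos(2*w)/3 − (2/3)·I. Substituting back brings back I: I = -exp(-3*w)*sin(2*w)/3 - 2*exp(-3*w)*cos(2*w)/9 − (4/9)·I.
Solving for I: (1 + 4/9)·I equals the remaining terms, so I = (9/13)·(-exp(-3*w)*sin(2*w)/3 - 2*exp(-3*w)*cos(2*w)/9).

-3*exp(-3*w)*sin(2*w)/13 - 2*exp(-3*w)*cos(2*w)/13 + C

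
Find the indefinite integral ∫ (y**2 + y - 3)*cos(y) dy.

y**2*sin(y) + y*sin(y) + 2*y*cos(y) - 5*sin(y) + cos(y) + C

Use integration by parts with u = y**2 + y - 3, dv = cos(y) dy, so v = sin(y).
Apply parts 2 times (tabular method): alternate signs, differentiate u down to 0, integrate dv up.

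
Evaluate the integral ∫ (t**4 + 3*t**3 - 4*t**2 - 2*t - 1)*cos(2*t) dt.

Use integration by parts with u = t**4 + 3*t**3 - 4*t**2 - 2*t - 1, dv = cos(2*t) dt, so v = sin(2*t)/2.
Apply parts 4 times (tabular method): alternate signs, differentiate u down to 0, integrate dv up.

t**4*sin(2*t)/2 + 3*t**3*sin(2*t)/2 + t**3*cos(2*t) - 7*t**2*sin(2*t)/2 + 9*t**2*cos(2*t)/4 - 13*t*sin(2*t)/4 - 7*t*cos(2*t)/2 + 5*sin(2*t)/4 - 13*cos(2*t)/8 + C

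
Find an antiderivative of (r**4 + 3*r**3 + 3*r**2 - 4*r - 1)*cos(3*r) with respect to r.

Use integration by parts with u = r**4 + 3*r**3 + 3*r**2 - 4*r - 1, dv = cos(3*r) dr, so v = sin(3*r)/3.
Apply parts 4 times (tabular method): alternate signs, differentiate u down to 0, integrate dv up.

r**4*sin(3*r)/3 + r**3*sin(3*r) + 4*r**3*cos(3*r)/9 + 5*r**2*sin(3*r)/9 + r**2*cos(3*r) - 2*r*sin(3*r) + 10*r*cos(3*r)/27 - 37*sin(3*r)/81 - 2*cos(3*r)/3 + C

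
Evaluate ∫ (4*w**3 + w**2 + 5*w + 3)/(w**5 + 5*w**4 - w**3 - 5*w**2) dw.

-22*log(w)/25 + 13*log(w - 1)/12 + 5*log(w + 1)/8 - 497*log(w + 5)/600 + 3/(5*w) + C

Factor the denominator: w**2*(w - 1)*(w + 1)*(w + 5).
Partial-fraction decomposition: -497/(600*(w + 5)) + 5/(8*(w + 1)) + 13/(12*(w - 1)) - 22/(25*w) - 3/(5*w**2).
Integrate each term; A/(w−a) gives A·log|w−a|; A/(w−a)² gives −A/(w−a).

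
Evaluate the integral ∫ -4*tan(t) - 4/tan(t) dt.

-4*log(tan(t)) + C

Let u = tan(t), so du = (tan(t)**2 + 1) dt.
Rewriting, the integral becomes -4·∫ 1/u du = -4·log(u).
Substituting back, u = tan(t).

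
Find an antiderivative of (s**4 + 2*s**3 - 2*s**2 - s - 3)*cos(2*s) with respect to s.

s**4*sin(2*s)/2 + s**3*sin(2*s) + s**3*cos(2*s) - 5*s**2*sin(2*s)/2 + 3*s**2*cos(2*s)/2 - 2*s*sin(2*s) - 5*s*cos(2*s)/2 - sin(2*s)/4 - cos(2*s) + C

Use integration by parts with u = s**4 + 2*s**3 - 2*s**2 - s - 3, dv = cos(2*s) ds, so v = sin(2*s)/2.
Apply parts 4 times (tabular method): alternate signs, differentiate u down to 0, integrate dv up.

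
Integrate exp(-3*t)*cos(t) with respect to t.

exp(-3*t)*sin(t)/10 - 3*exp(-3*t)*cos(t)/10 + C

Let I denote the integral. Integrate by parts with u = cos(t), dv = exp(-3*t) dt, so v = -exp(-3*t)/3: I = -exp(-3*t)*cos(t)/3 − (1/3)·∫ exp(-3*t)*sin(t) dt.
Apply parts again with u = sin(t), dv = exp(-3*t) dt: ∫ exp(-3*t)*sin(t) dt = -exp(-3*t)*sin(t)/3 + (1/3)·I. Substituting back brings back I: I = exp(-3*t)*sin(t)/9 - exp(-3*t)*cos(t)/3 − (1/9)·I.
Solving for I: (1 + 1/9)·I equals the remaining terms, so I = (9/10)·(exp(-3*t)*sin(t)/9 - exp(-3*t)*cos(t)/3).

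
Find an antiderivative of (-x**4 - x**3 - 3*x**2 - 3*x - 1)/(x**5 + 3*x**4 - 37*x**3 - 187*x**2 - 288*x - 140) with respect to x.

-971*log(x - 7)/2592 + log(x + 1)/32 + 52*log(x + 2)/81 - 187*log(x + 5)/144 + 5/(9*x + 18) + C

Factor the denominator: (x - 7)*(x + 1)*(x + 2)**2*(x + 5).
Partial-fraction decomposition: -187/(144*(x + 5)) + 52/(81*(x + 2)) - 5/(9*(x + 2)**2) + 1/(32*(x + 1)) - 971/(2592*(x - 7)).
Integrate each term; A/(x−a) gives A·log|x−a|; A/(x−a)² gives −A/(x−a).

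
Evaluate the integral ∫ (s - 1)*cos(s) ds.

Use integration by parts with u = s - 1, dv = cos(s) ds, so v = sin(s).
Apply parts 1 times (tabular method): alternate signs, differentiate u down to 0, integrate dv up.

s*sin(s) - sin(s) + cos(s) + C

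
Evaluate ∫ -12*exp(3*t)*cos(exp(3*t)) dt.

Let u = exp(3*t), so du = (3*exp(3*t)) dt.
Rewriting, the integral becomes -4·∫ cos(u) du = -4·sin(u).
Substituting back, u = exp(3*t).

-4*sin(exp(3*t)) + C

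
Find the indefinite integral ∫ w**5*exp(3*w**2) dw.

Let u = w², du = 2w dw; rewrite as (1/2)∫ u^2·exp(3u) du.
Now integrate by parts 2 times.

(9*w**4 - 6*w**2 + 2)*exp(3*w**2)/54 + C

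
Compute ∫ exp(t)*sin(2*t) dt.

Let I denote the integral. Integrate by parts with u = sin(2*t), dv = exp(t) dt, so v = exp(t): I = exp(t)*sin(2*t) − 2·∫ exp(t)*cos(2*t) dt.
Apply parts again with u = cos(2*t), dv = exp(t) dt: ∫ exp(t)*cos(2*t) dt = exp(t)*cos(2*t) + 2·I. Substituting back brings back I: I = exp(t)*sin(2*t) - 2*exp(t)*cos(2*t) − 4·I.
Solving for I: (1 + 4)·I equals the remaining terms, so I = (1/5)·(exp(t)*sin(2*t) - 2*exp(t)*cos(2*t)).

exp(t)*sin(2*t)/5 - 2*exp(t)*cos(2*t)/5 + C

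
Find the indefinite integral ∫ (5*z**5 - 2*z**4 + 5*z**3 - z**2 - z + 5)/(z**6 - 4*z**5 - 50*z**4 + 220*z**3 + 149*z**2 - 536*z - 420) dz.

Factor the denominator: (z - 6)*(z - 5)*(z - 2)*(z + 1)**2*(z + 7).
Partial-fraction decomposition: 90589/(50544*(z + 7)) - 137/(2268*(z + 1)) + 1/(108*(z + 1)**2) + 167/(972*(z - 2)) - 14975/(1296*(z - 5)) + 5333/(364*(z - 6)).
Integrate each term; A/(z−a) gives A·log|z−a|; A/(z−a)² gives −A/(z−a).

5333*log(z - 6)/364 - 14975*log(z - 5)/1296 + 167*log(z - 2)/972 - 137*log(z + 1)/2268 + 90589*log(z + 7)/50544 - 1/(108*z + 108) + C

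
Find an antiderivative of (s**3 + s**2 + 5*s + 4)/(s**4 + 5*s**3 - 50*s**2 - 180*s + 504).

Factor the denominator: (s - 6)*(s - 2)*(s + 6)*(s + 7).
Partial-fraction decomposition: 25/(9*(s + 7)) - 103/(48*(s + 6)) - 13/(144*(s - 2)) + 11/(24*(s - 6)).
Integrate each term: A/(s−a) contributes A·log|s−a|.

11*log(s - 6)/24 - 13*log(s - 2)/144 - 103*log(s + 6)/48 + 25*log(s + 7)/9 + C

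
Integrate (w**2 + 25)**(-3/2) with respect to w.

Substitute w = 5·tan(θ), so dw = 5·sec(θ)^2 dθ and the radical becomes sqrt(w**2 + 25) = 5·sec(θ) by the Pythagorean identity.
Integrate the resulting trig expression in θ, then back-substitute tan(θ) = w/5, sec(θ) = sqrt(w**2 + 25)/5 (absorbing any constant into C).

w/(25*sqrt(w**2 + 25)) + C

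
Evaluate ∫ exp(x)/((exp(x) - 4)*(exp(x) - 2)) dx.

log(exp(x) - 4)/2 - log(exp(x) - 2)/2 + C

Let u = e^x, du = e^x dx.
The integral becomes ∫ du/((u-4)(u-2)); decompose into partial fractions.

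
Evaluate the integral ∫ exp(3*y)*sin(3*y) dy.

Let I denote the integral. Integrate by parts with u = sin(3*y), dv = exp(3*y) dy, so v = exp(3*y)/3: I = exp(3*y)*sin(3*y)/3 − ∫ exp(3*y)*cos(3*y) dy.
Apply parts again with u = cos(3*y), dv = exp(3*y) dy: ∫ exp(3*y)*cos(3*y) dy = exp(3*y)*cos(3*y)/3 + I. Substituting back brings back I: I = exp(3*y)*sin(3*y)/3 - exp(3*y)*cos(3*y)/3 − I.
Solving for I: (1 + 1)·I equals the remaining terms, so I = (1/2)·(exp(3*y)*sin(3*y)/3 - exp(3*y)*cos(3*y)/3).

exp(3*y)*sin(3*y)/6 - exp(3*y)*cos(3*y)/6 + C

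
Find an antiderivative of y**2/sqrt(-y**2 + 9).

Substitute y = 3·sin(θ), so dy = 3·cos(θ) dθ and the radical becomes sqrt(-y**2 + 9) = 3·cos(θ) by the Pythagorean identity.
Integrate the resulting trig expression in θ, then back-substitute θ = asin(y/3), sin(θ) = y/3, cos(θ) = sqrt(-y**2 + 9)/3 (absorbing any constant into C).

-y*sqrt(-y**2 + 9)/2 + 9*asin(y/3)/2 + C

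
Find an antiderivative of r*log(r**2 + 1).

r**2*log(r**2 + 1)/2 - r**2/2 + log(r**2 + 1)/2 + C

Let u = r**2 + 1, so du = (2*r) dr.
The integral becomes (1/2)·∫ log(u) du; integrate by parts with u′=log(u), dv′=du.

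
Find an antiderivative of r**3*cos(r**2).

r**2*sin(r**2)/2 + cos(r**2)/2 + C

Let u = r², du = 2r dr; rewrite as (1/2)∫ u^1·cos(1u) du.
Now integrate by parts 1 time.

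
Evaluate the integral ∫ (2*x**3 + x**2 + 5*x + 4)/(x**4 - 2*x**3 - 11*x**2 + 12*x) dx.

Factor the denominator: x*(x - 4)*(x - 1)*(x + 3).
Partial-fraction decomposition: 2/(3*(x + 3)) - 1/(x - 1) + 2/(x - 4) + 1/(3*x).
Integrate each term: A/(x−a) contributes A·log|x−a|.

log(x)/3 + 2*log(x - 4) - log(x - 1) + 2*log(x + 3)/3 + C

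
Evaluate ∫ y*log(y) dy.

Use integration by parts with u = log(y), dv = y dy.
Then du = 1/y dy and v = y**2/2.

y**2*log(y)/2 - y**2/4 + C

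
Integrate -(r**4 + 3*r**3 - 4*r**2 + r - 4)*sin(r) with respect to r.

Use integration by parts with u = r**4 + 3*r**3 - 4*r**2 + r - 4, dv = -sin(r) dr, so v = cos(r).
Apply parts 4 times (tabular method): alternate signs, differentiate u down to 0, integrate dv up.

r**4*cos(r) - 4*r**3*sin(r) + 3*r**3*cos(r) - 9*r**2*sin(r) - 16*r**2*cos(r) + 32*r*sin(r) - 17*r*cos(r) + 17*sin(r) + 28*cos(r) + C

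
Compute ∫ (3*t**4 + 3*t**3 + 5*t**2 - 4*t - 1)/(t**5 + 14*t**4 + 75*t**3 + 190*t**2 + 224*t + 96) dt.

Factor the denominator: (t + 1)*(t + 2)*(t + 3)*(t + 4)**2.
Partial-fraction decomposition: -3373/(36*(t + 4)) - 671/(6*(t + 4)**2) + 109/(t + 3) - 51/(4*(t + 2)) + 4/(9*(t + 1)).
Integrate each term; A/(t−a) gives A·log|t−a|; A/(t−a)² gives −A/(t−a).

4*log(t + 1)/9 - 51*log(t + 2)/4 + 109*log(t + 3) - 3373*log(t + 4)/36 + 671/(6*t + 24) + C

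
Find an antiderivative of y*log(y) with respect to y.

y**2*log(y)/2 - y**2/4 + C

Use integration by parts with u = log(y), dv = y dy.
Then du = 1/y dy and v = y**2/2.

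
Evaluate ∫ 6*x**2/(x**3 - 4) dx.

Let u = x**3 - 4, so du = (3*x**2) dx.
Rewriting, the integral becomes 2·∫ 1/u du = 2·log(u).
Substituting back, u = x**3 - 4.

2*log(x**3 - 4) + C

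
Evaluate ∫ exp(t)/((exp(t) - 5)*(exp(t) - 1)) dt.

log(exp(t) - 5)/4 - log(exp(t) - 1)/4 + C

Let u = e^t, du = e^t dt.
The integral becomes ∫ du/((u-5)(u-1)); decompose into partial fractions.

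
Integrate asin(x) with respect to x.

Use integration by parts with u = arcsin(x), dv = dx.
Then du = 1/sqrt(-x**2 + 1) dx.

x*asin(x) + sqrt(-x**2 + 1) + C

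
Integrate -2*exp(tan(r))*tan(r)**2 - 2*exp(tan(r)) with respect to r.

Let u = tan(r), so du = (tan(r)**2 + 1) dr.
Rewriting, the integral becomes -2·∫ e^u du = -2·e^u.
Substituting back, u = tan(r).

-2*exp(tan(r)) + C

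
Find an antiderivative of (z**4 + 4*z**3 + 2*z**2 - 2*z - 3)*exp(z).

Use integration by parts with u = z**4 + 4*z**3 + 2*z**2 - 2*z - 3, dv = exp(z) dz, so v = exp(z).
Apply parts 4 times (tabular method): alternate signs, differentiate u down to 0, integrate dv up.

(z**4 + 2*z**2 - 6*z + 3)*exp(z) + C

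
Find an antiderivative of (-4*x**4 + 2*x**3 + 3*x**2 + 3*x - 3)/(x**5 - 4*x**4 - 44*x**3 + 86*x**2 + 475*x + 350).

Factor the denominator: (x - 7)*(x - 5)*(x + 1)*(x + 2)*(x + 5).
Partial-fraction decomposition: -2693/(1440*(x + 5)) + 11/(27*(x + 2)) - 3/(64*(x + 1)) + 103/(40*(x - 5)) - 8753/(1728*(x - 7)).
Integrate each term: A/(x−a) contributes A·log|x−a|.

-8753*log(x - 7)/1728 + 103*log(x - 5)/40 - 3*log(x + 1)/64 + 11*log(x + 2)/27 - 2693*log(x + 5)/1440 + C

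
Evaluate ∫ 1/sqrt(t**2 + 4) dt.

log(t + sqrt(t**2 + 4)) + C

Substitute t = 2·tan(θ), so dt = 2·sec(θ)^2 dθ and the radical becomes sqrt(t**2 + 4) = 2·sec(θ) by the Pythagorean identity.
Integrate the resulting trig expression in θ, then back-substitute tan(θ) = t/2, sec(θ) = sqrt(t**2 + 4)/2 (absorbing any constant into C).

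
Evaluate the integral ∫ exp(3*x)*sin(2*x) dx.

Let I denote the integral. Integrate by parts with u = sin(2*x), dv = exp(3*x) dx, so v = exp(3*x)/3: I = exp(3*x)*sin(2*x)/3 − (2/3)·∫ exp(3*x)*cos(2*x) dx.
Apply parts again with u = cos(2*x), dv = exp(3*x) dx: ∫ exp(3*x)*cos(2*x) dx = exp(3*x)*cos(2*x)/3 + (2/3)·I. Substituting back brings back I: I = exp(3*x)*sin(2*x)/3 - 2*exp(3*x)*cos(2*x)/9 − (4/9)·I.
Solving for I: (1 + 4/9)·I equals the remaining terms, so I = (9/13)·(exp(3*x)*sin(2*x)/3 - 2*exp(3*x)*cos(2*x)/9).

3*exp(3*x)*sin(2*x)/13 - 2*exp(3*x)*cos(2*x)/13 + C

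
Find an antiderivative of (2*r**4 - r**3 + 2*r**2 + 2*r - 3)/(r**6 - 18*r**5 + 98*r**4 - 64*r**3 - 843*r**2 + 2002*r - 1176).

-5137*log(r - 7)/4500 + 485*log(r - 4)/378 - 33*log(r - 2)/250 + log(r - 1)/216 - 99*log(r + 3)/7000 - 1142/(225*r - 1575) + C

Factor the denominator: (r - 7)**2*(r - 4)*(r - 2)*(r - 1)*(r + 3).
Partial-fraction decomposition: -99/(7000*(r + 3)) + 1/(216*(r - 1)) - 33/(250*(r - 2)) + 485/(378*(r - 4)) - 5137/(4500*(r - 7)) + 1142/(225*(r - 7)**2).
Integrate each term; A/(r−a) gives A·log|r−a|; A/(r−a)² gives −A/(r−a).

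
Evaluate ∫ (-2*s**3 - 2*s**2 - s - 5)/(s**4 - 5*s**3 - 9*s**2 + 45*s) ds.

-log(s)/9 - 31*log(s - 5)/8 + 20*log(s - 3)/9 - 17*log(s + 3)/72 + C

Factor the denominator: s*(s - 5)*(s - 3)*(s + 3).
Partial-fraction decomposition: -17/(72*(s + 3)) + 20/(9*(s - 3)) - 31/(8*(s - 5)) - 1/(9*s).
Integrate each term: A/(s−a) contributes A·log|s−a|.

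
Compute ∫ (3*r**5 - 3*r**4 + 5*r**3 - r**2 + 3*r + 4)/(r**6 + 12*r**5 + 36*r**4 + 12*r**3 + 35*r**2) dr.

Factor the denominator: r**2*(r + 5)*(r + 7)*(r**2 + 1).
Partial-fraction decomposition: -(r + 8)/(130*(r**2 + 1)) + 11881/(980*(r + 7)) - 11911/(1300*(r + 5)) + 57/(1225*r) + 4/(35*r**2).
Integrate each term; A/(r−a) gives A·log|r−a|; the (Br+D)/(r²+p²) term gives a log and an atan.

57*log(r)/1225 - 11911*log(r + 5)/1300 + 11881*log(r + 7)/980 - log(r**2 + 1)/260 - 4*atan(r)/65 - 4/(35*r) + C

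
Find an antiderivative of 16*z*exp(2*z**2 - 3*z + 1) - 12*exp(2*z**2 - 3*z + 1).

Let u = 2*z**2 - 3*z + 1, so du = (4*z - 3) dz.
Rewriting, the integral becomes 4·∫ e^u du = 4·e^u.
Substituting back, u = 2*z**2 - 3*z + 1.

4*exp(2*z**2 - 3*z + 1) + C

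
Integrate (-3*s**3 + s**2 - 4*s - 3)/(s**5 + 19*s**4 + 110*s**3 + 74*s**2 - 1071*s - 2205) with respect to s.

-29*log(s - 3)/1600 - 33*log(s + 3)/64 + 417*log(s + 5)/64 - 9571*log(s + 7)/1600 + 1103/(80*s + 560) + C

Factor the denominator: (s - 3)*(s + 3)*(s + 5)*(s + 7)**2.
Partial-fraction decomposition: -9571/(1600*(s + 7)) - 1103/(80*(s + 7)**2) + 417/(64*(s + 5)) - 33/(64*(s + 3)) - 29/(1600*(s - 3)).
Integrate each term; A/(s−a) gives A·log|s−a|; A/(s−a)² gives −A/(s−a).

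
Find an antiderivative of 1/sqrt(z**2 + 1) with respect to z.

Substitute z = tan(θ), so dz = sec(θ)^2 dθ and the radical becomes sqrt(z**2 + 1) = sec(θ) by the Pythagorean identity.
Integrate the resulting trig expression in θ, then back-substitute tan(θ) = z, sec(θ) = sqrt(z**2 + 1) (absorbing any constant into C).

log(z + sqrt(z**2 + 1)) + C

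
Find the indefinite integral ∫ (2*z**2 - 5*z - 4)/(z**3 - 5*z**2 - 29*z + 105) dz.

Factor the denominator: (z - 7)*(z - 3)*(z + 5).
Partial-fraction decomposition: 71/(96*(z + 5)) + 1/(32*(z - 3)) + 59/(48*(z - 7)).
Integrate each term: A/(z−a) contributes A·log|z−a|.

59*log(z - 7)/48 + log(z - 3)/32 + 71*log(z + 5)/96 + C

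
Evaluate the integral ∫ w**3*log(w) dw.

w**4*log(w)/4 - w**4/16 + C

Use integration by parts with u = log(w), dv = w**3 dw.
Then du = 1/w dw and v = w**4/4.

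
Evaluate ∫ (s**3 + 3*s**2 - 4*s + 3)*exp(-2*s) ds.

(-4*s**3 - 18*s**2 - 2*s - 13)*exp(-2*s)/8 + C

Use integration by parts with u = s**3 + 3*s**2 - 4*s + 3, dv = exp(-2*s) ds, so v = -exp(-2*s)/2.
Apply parts 3 times (tabular method): alternate signs, differentiate u down to 0, integrate dv up.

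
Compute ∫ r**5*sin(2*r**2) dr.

Let u = r², du = 2r dr; rewrite as (1/2)∫ u^2·sin(2u) du.
Now integrate by parts 2 times.

-r**4*cos(2*r**2)/4 + r**2*sin(2*r**2)/4 + cos(2*r**2)/8 + C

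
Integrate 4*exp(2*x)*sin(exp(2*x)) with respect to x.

Let u = exp(2*x), so du = (2*exp(2*x)) dx.
Rewriting, the integral becomes 2·∫ sin(u) du = 2·-cos(u).
Substituting back, u = exp(2*x).

-2*cos(exp(2*x)) + C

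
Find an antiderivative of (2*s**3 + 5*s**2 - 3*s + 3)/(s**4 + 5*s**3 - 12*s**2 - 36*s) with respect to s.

Factor the denominator: s*(s - 3)*(s + 2)*(s + 6).
Partial-fraction decomposition: 77/(72*(s + 6)) + 13/(40*(s + 2)) + 31/(45*(s - 3)) - 1/(12*s).
Integrate each term: A/(s−a) contributes A·log|s−a|.

-log(s)/12 + 31*log(s - 3)/45 + 13*log(s + 2)/40 + 77*log(s + 6)/72 + C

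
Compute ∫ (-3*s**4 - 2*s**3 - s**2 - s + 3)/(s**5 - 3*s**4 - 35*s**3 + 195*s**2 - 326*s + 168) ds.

Factor the denominator: (s - 4)*(s - 3)*(s - 2)*(s - 1)*(s + 7).
Partial-fraction decomposition: -149/(180*(s + 7)) + 1/(12*(s - 1)) - 67/(18*(s - 2)) + 153/(10*(s - 3)) - 83/(6*(s - 4)).
Integrate each term: A/(s−a) contributes A·log|s−a|.

-83*log(s - 4)/6 + 153*log(s - 3)/10 - 67*log(s - 2)/18 + log(s - 1)/12 - 149*log(s + 7)/180 + C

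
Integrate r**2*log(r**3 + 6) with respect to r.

r**3*log(r**3 + 6)/3 - r**3/3 + 2*log(r**3 + 6) + C

Let u = r**3 + 6, so du = (3*r**2) dr.
The integral becomes (1/3)·∫ log(u) du; integrate by parts with u′=log(u), dv′=du.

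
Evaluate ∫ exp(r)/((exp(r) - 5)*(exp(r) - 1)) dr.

Let u = e^r, du = e^r dr.
The integral becomes ∫ du/((u-5)(u-1)); decompose into partial fractions.

log(exp(r) - 5)/4 - log(exp(r) - 1)/4 + C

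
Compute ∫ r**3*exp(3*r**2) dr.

(3*r**2 - 1)*exp(3*r**2)/18 + C

Let u = r², du = 2r dr; rewrite as (1/2)∫ u^1·exp(3u) du.
Now integrate by parts 1 time.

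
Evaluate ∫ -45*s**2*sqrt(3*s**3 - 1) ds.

-10*(3*s**3 - 1)**(3/2)/3 + C

Let u = 3*s**3 - 1, so du = (9*s**2) ds.
Rewriting, the integral becomes -5·∫ √u du = -5·(2/3)u^(3/2).
Substituting back, u = 3*s**3 - 1.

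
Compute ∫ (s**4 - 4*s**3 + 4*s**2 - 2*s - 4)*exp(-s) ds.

Use integration by parts with u = s**4 - 4*s**3 + 4*s**2 - 2*s - 4, dv = exp(-s) ds, so v = -exp(-s).
Apply parts 4 times (tabular method): alternate signs, differentiate u down to 0, integrate dv up.

(-s**4 - 4*s**2 - 6*s - 2)*exp(-s) + C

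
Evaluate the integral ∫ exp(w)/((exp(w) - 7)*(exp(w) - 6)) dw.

log(exp(w) - 7) - log(exp(w) - 6) + C

Let u = e^w, du = e^w dw.
The integral becomes ∫ du/((u-6)(u-7)); decompose into partial fractions.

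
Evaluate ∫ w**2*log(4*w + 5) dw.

Use integration by parts with u = log(4*w + 5), dv = w**2 dw.
Then du = 4/(4*w + 5) dw and v = w**3/3.

w**3*log(4*w + 5)/3 - w**3/9 + 5*w**2/24 - 25*w/48 + 125*log(4*w + 5)/192 + C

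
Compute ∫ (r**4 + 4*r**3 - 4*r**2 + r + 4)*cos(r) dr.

Use integration by parts with u = r**4 + 4*r**3 - 4*r**2 + r + 4, dv = cos(r) dr, so v = sin(r).
Apply parts 4 times (tabular method): alternate signs, differentiate u down to 0, integrate dv up.

r**4*sin(r) + 4*r**3*sin(r) + 4*r**3*cos(r) - 16*r**2*sin(r) + 12*r**2*cos(r) - 23*r*sin(r) - 32*r*cos(r) + 36*sin(r) - 23*cos(r) + C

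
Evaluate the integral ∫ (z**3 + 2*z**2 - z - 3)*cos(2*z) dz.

Use integration by parts with u = z**3 + 2*z**2 - z - 3, dv = cos(2*z) dz, so v = sin(2*z)/2.
Apply parts 3 times (tabular method): alternate signs, differentiate u down to 0, integrate dv up.

z**3*sin(2*z)/2 + z**2*sin(2*z) + 3*z**2*cos(2*z)/4 - 5*z*sin(2*z)/4 + z*cos(2*z) - 2*sin(2*z) - 5*cos(2*z)/8 + C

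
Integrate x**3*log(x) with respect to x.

x**4*log(x)/4 - x**4/16 + C

Use integration by parts with u = log(x), dv = x**3 dx.
Then du = 1/x dx and v = x**4/4.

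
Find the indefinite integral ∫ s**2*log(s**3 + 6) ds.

Let u = s**3 + 6, so du = (3*s**2) ds.
The integral becomes (1/3)·∫ log(u) du; integrate by parts with u′=log(u), dv′=du.

s**3*log(s**3 + 6)/3 - s**3/3 + 2*log(s**3 + 6) + C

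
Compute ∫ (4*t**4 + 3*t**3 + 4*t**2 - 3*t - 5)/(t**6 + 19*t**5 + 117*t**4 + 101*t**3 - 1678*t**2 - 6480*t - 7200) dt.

Factor the denominator: (t - 4)*(t + 3)*(t + 4)*(t + 5)**2*(t + 6).
Partial-fraction decomposition: -4693/(60*(t + 6)) + 2713/(108*(t + 5)) - 745/(6*(t + 5)**2) + 903/(16*(t + 4)) - 283/(84*(t + 3)) + 421/(15120*(t - 4)).
Integrate each term; A/(t−a) gives A·log|t−a|; A/(t−a)² gives −A/(t−a).

421*log(t - 4)/15120 - 283*log(t + 3)/84 + 903*log(t + 4)/16 + 2713*log(t + 5)/108 - 4693*log(t + 6)/60 + 745/(6*t + 30) + C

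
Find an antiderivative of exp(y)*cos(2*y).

Let I denote the integral. Integrate by parts with u = cos(2*y), dv = exp(y) dy, so v = exp(y): I = exp(y)*cos(2*y) + 2·∫ exp(y)*sin(2*y) dy.
Apply parts again with u = sin(2*y), dv = exp(y) dy: ∫ exp(y)*sin(2*y) dy = exp(y)*sin(2*y) − 2·I. Substituting back brings back I: I = 2*exp(y)*sin(2*y) + exp(y)*cos(2*y) − 4·I.
Solving for I: (1 + 4)·I equals the remaining terms, so I = (1/5)·(2*exp(y)*sin(2*y) + exp(y)*cos(2*y)).

2*exp(y)*sin(2*y)/5 + exp(y)*cos(2*y)/5 + C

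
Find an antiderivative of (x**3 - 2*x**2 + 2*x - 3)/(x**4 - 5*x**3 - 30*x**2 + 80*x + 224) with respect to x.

256*log(x - 7)/297 - 37*log(x - 4)/144 - 23*log(x + 2)/108 + 107*log(x + 4)/176 + C

Factor the denominator: (x - 7)*(x - 4)*(x + 2)*(x + 4).
Partial-fraction decomposition: 107/(176*(x + 4)) - 23/(108*(x + 2)) - 37/(144*(x - 4)) + 256/(297*(x - 7)).
Integrate each term: A/(x−a) contributes A·log|x−a|.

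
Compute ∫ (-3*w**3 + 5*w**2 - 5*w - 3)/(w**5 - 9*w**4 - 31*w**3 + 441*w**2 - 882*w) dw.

Factor the denominator: w*(w - 7)*(w - 6)*(w - 3)*(w + 7).
Partial-fraction decomposition: 653/(6370*(w + 7)) - 3/(20*(w - 3)) + 167/(78*(w - 6)) - 411/(196*(w - 7)) + 1/(294*w).
Integrate each term: A/(w−a) contributes A·log|w−a|.

log(w)/294 - 411*log(w - 7)/196 + 167*log(w - 6)/78 - 3*log(w - 3)/20 + 653*log(w + 7)/6370 + C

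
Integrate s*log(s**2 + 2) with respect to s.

Let u = s**2 + 2, so du = (2*s) ds.
The integral becomes (1/2)·∫ log(u) du; integrate by parts with u′=log(u), dv′=du.

s**2*log(s**2 + 2)/2 - s**2/2 + log(s**2 + 2) + C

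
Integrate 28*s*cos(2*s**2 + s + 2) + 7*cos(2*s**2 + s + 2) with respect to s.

7*sin(2*s**2 + s + 2) + C

Let u = 2*s**2 + s + 2, so du = (4*s + 1) ds.
Rewriting, the integral becomes 7·∫ cos(u) du = 7·sin(u).
Substituting back, u = 2*s**2 + s + 2.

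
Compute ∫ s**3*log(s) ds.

s**4*log(s)/4 - s**4/16 + C

Use integration by parts with u = log(s), dv = s**3 ds.
Then du = 1/s ds and v = s**4/4.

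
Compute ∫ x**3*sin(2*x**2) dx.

Let u = x², du = 2x dx; rewrite as (1/2)∫ u^1·sin(2u) du.
Now integrate by parts 1 time.

-x**2*cos(2*x**2)/4 + sin(2*x**2)/8 + C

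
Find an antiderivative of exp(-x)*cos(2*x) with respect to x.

2*exp(-x)*sin(2*x)/5 - exp(-x)*cos(2*x)/5 + C

Let I denote the integral. Integrate by parts with u = cos(2*x), dv = exp(-x) dx, so v = -exp(-x): I = -exp(-x)*cos(2*x) − 2·∫ exp(-x)*sin(2*x) dx.
Apply parts again with u = sin(2*x), dv = exp(-x) dx: ∫ exp(-x)*sin(2*x) dx = -exp(-x)*sin(2*x) + 2·I. Substituting back brings back I: I = 2*exp(-x)*sin(2*x) - exp(-x)*cos(2*x) − 4·I.
Solving for I: (1 + 4)·I equals the remaining terms, so I = (1/5)·(2*exp(-x)*sin(2*x) - exp(-x)*cos(2*x)).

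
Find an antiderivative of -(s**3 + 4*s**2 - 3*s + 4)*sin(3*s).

Use integration by parts with u = s**3 + 4*s**2 - 3*s + 4, dv = -sin(3*s) ds, so v = cos(3*s)/3.
Apply parts 3 times (tabular method): alternate signs, differentiate u down to 0, integrate dv up.

s**3*cos(3*s)/3 - s**2*sin(3*s)/3 + 4*s**2*cos(3*s)/3 - 8*s*sin(3*s)/9 - 11*s*cos(3*s)/9 + 11*sin(3*s)/27 + 28*cos(3*s)/27 + C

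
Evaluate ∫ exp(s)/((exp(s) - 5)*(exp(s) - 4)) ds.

log(exp(s) - 5) - log(exp(s) - 4) + C

Let u = e^s, du = e^s ds.
The integral becomes ∫ du/((u-5)(u-4)); decompose into partial fractions.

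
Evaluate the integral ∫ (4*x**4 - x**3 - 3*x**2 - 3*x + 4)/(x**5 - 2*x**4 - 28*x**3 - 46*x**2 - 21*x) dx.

Factor the denominator: x*(x - 7)*(x + 1)**2*(x + 3).
Partial-fraction decomposition: 337/(120*(x + 3)) - 83/(128*(x + 1)) + 9/(16*(x + 1)**2) + 9097/(4480*(x - 7)) - 4/(21*x).
Integrate each term; A/(x−a) gives A·log|x−a|; A/(x−a)² gives −A/(x−a).

-4*log(x)/21 + 9097*log(x - 7)/4480 - 83*log(x + 1)/128 + 337*log(x + 3)/120 - 9/(16*x + 16) + C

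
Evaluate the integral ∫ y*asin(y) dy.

y**2*asin(y)/2 + y*sqrt(-y**2 + 1)/4 - asin(y)/4 + C

Use integration by parts with u = arcsin(y), dv = y dy.
Then du = 1/sqrt(-y**2 + 1) dy.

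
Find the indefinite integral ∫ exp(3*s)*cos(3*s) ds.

exp(3*s)*sin(3*s)/6 + exp(3*s)*cos(3*s)/6 + C

Let I denote the integral. Integrate by parts with u = cos(3*s), dv = exp(3*s) ds, so v = exp(3*s)/3: I = exp(3*s)*cos(3*s)/3 + ∫ exp(3*s)*sin(3*s) ds.
Apply parts again with u = sin(3*s), dv = exp(3*s) ds: ∫ exp(3*s)*sin(3*s) ds = exp(3*s)*sin(3*s)/3 − I. Substituting back brings back I: I = exp(3*s)*sin(3*s)/3 + exp(3*s)*cos(3*s)/3 − I.
Solving for I: (1 + 1)·I equals the remaining terms, so I = (1/2)·(exp(3*s)*sin(3*s)/3 + exp(3*s)*cos(3*s)/3).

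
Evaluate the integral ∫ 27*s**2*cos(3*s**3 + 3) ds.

Let u = 3*s**3 + 3, so du = (9*s**2) ds.
Rewriting, the integral becomes 3·∫ cos(u) du = 3·sin(u).
Substituting back, u = 3*s**3 + 3.

3*sin(3*s**3 + 3) + C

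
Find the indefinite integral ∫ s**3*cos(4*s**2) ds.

s**2*sin(4*s**2)/8 + cos(4*s**2)/32 + C

Let u = s², du = 2s ds; rewrite as (1/2)∫ u^1·cos(4u) du.
Now integrate by parts 1 time.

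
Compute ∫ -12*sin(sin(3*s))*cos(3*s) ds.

4*cos(sin(3*s)) + C

Let u = sin(3*s), so du = (3*cos(3*s)) ds.
Rewriting, the integral becomes -4·∫ sin(u) du = -4·-cos(u).
Substituting back, u = sin(3*s).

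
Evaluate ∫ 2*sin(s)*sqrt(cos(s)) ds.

Let u = cos(s), so du = (-sin(s)) ds.
Rewriting, the integral becomes -2·∫ √u du = -2·(2/3)u^(3/2).
Substituting back, u = cos(s).

-4*cos(s)**(3/2)/3 + C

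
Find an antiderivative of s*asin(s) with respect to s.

Use integration by parts with u = arcsin(s), dv = s ds.
Then du = 1/sqrt(-s**2 + 1) ds.

s**2*asin(s)/2 + s*sqrt(-s**2 + 1)/4 - asin(s)/4 + C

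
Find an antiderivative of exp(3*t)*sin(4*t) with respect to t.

Let I denote the integral. Integrate by parts with u = sin(4*t), dv = exp(3*t) dt, so v = exp(3*t)/3: I = exp(3*t)*sin(4*t)/3 − (4/3)·∫ exp(3*t)*cos(4*t) dt.
Apply parts again with u = cos(4*t), dv = exp(3*t) dt: ∫ exp(3*t)*cos(4*t) dt = exp(3*t)*cos(4*t)/3 + (4/3)·I. Substituting back brings back I: I = exp(3*t)*sin(4*t)/3 - 4*exp(3*t)*cos(4*t)/9 − (16/9)·I.
Solving for I: (1 + 16/9)·I equals the remaining terms, so I = (9/25)·(exp(3*t)*sin(4*t)/3 - 4*exp(3*t)*cos(4*t)/9).

3*exp(3*t)*sin(4*t)/25 - 4*exp(3*t)*cos(4*t)/25 + C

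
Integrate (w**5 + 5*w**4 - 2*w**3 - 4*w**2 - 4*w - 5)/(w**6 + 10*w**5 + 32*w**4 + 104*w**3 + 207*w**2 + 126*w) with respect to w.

-5*log(w)/126 - log(w + 1)/60 + 51*log(w + 2)/130 + 4289*log(w + 7)/12180 + 10583*log(w**2 + 9)/67860 - 3331*atan(w/3)/5655 + C

Factor the denominator: w*(w + 1)*(w + 2)*(w + 7)*(w**2 + 9).
Partial-fraction decomposition: (10583*w - 59958)/(33930*(w**2 + 9)) + 4289/(12180*(w + 7)) + 51/(130*(w + 2)) - 1/(60*(w + 1)) - 5/(126*w).
Integrate each term; A/(w−a) gives A·log|w−a|; the (Bw+D)/(w²+p²) term gives a log and an atan.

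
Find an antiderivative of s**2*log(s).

s**3*log(s)/3 - s**3/9 + C

Use integration by parts with u = log(s), dv = s**2 ds.
Then du = 1/s ds and v = s**3/3.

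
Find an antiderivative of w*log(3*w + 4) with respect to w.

w**2*log(3*w + 4)/2 - w**2/4 + 2*w/3 - 8*log(3*w + 4)/9 + C

Use integration by parts with u = log(3*w + 4), dv = w dw.
Then du = 3/(3*w + 4) dw and v = w**2/2.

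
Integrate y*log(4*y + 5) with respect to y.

Use integration by parts with u = log(4*y + 5), dv = y dy.
Then du = 4/(4*y + 5) dy and v = y**2/2.

y**2*log(4*y + 5)/2 - y**2/4 + 5*y/8 - 25*log(4*y + 5)/32 + C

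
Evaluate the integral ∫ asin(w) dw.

w*asin(w) + sqrt(-w**2 + 1) + C

Use integration by parts with u = arcsin(w), dv = dw.
Then du = 1/sqrt(-w**2 + 1) dw.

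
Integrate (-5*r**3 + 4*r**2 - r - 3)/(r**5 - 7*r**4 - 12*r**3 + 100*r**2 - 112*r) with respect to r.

3*log(r)/112 - 139*log(r - 7)/175 + 118*log(r - 2)/225 + 35*log(r + 4)/144 - 29/(60*r - 120) + C

Factor the denominator: r*(r - 7)*(r - 2)**2*(r + 4).
Partial-fraction decomposition: 35/(144*(r + 4)) + 118/(225*(r - 2)) + 29/(60*(r - 2)**2) - 139/(175*(r - 7)) + 3/(112*r).
Integrate each term; A/(r−a) gives A·log|r−a|; A/(r−a)² gives −A/(r−a).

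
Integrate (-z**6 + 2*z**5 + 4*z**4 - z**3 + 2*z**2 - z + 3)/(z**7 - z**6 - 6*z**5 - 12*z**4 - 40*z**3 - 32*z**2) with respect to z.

Factor the denominator: z**2*(z - 4)*(z + 1)*(z + 2)*(z**2 + 4).
Partial-fraction decomposition: -(791*z - 1226)/(1600*(z**2 + 4)) - 43/(192*(z + 2)) - 8/(25*(z + 1)) - 1057/(9600*(z - 4)) + 19/(128*z) - 3/(32*z**2).
Integrate each term; A/(z−a) gives A·log|z−a|; the (Bz+D)/(z²+p²) term gives a log and an atan.

19*log(z)/128 - 1057*log(z - 4)/9600 - 8*log(z + 1)/25 - 43*log(z + 2)/192 - 791*log(z**2 + 4)/3200 + 613*atan(z/2)/1600 + 3/(32*z) + C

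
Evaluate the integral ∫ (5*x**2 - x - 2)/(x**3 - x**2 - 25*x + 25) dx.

Factor the denominator: (x - 5)*(x - 1)*(x + 5).
Partial-fraction decomposition: 32/(15*(x + 5)) - 1/(12*(x - 1)) + 59/(20*(x - 5)).
Integrate each term: A/(x−a) contributes A·log|x−a|.

59*log(x - 5)/20 - log(x - 1)/12 + 32*log(x + 5)/15 + C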